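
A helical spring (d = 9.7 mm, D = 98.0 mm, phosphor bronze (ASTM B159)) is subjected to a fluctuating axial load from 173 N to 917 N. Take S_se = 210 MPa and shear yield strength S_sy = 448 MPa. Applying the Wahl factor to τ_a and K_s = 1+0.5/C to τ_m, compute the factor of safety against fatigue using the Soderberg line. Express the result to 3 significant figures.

1.11

C = D/d = 98.0/9.7 = 10.1031; K_W = (4C−1)/(4C−4)+0.615/C = 1.1433; K_s = 1+0.5/C = 1.0495
F_a = (F_max−F_min)/2 = 372 N; F_m = (F_max+F_min)/2 = 545 N
τ_a = K_W·8F_aD/(πd³) = 1.1433 × 101.72 = 116.29 MPa
τ_m = K_s·8F_mD/(πd³) = 1.0495 × 149.02 = 156.4 MPa
Soderberg: 1/n_f = τ_a/S_se + τ_m/S_sy = 116.29/210 + 156.4/448 = 0.55376 + 0.34910 = 0.90286
n_f = 1/0.90286 = 1.108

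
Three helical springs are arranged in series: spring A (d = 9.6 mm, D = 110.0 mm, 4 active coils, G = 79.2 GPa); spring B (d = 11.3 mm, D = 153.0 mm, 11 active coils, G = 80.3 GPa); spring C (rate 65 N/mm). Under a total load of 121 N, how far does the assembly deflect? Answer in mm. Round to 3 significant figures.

38.7 mm

k_A = Gd⁴/(8D³N_a) = (79.2×10³)(9.6⁴)/(8·110.0³·4) = 15.794 N/mm
k_B = Gd⁴/(8D³N_a) = (80.3×10³)(11.3⁴)/(8·153.0³·11) = 4.1541 N/mm
Series: 1/k_eq = 1/15.794 + 1/4.1541 + 1/65 = 0.31943; k_eq = 3.1306 N/mm
δ = F/k_eq = 121/3.1306 = 38.651 mm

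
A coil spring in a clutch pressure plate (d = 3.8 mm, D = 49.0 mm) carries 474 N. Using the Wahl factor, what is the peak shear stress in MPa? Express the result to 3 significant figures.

1200 MPa

Spring index C = D/d = 49.0/3.8 = 12.8947
K_W = (4C−1)/(4C−4) + 0.615/C = 50.579/47.579 + 0.0477 = 1.1107
τ₀ = 8FD/(πd³) = 8·474·49.0/(π·3.8³) = 185808/172.39 = 1077.9 MPa
τ_max = K·τ₀ = 1.1107 × 1077.9 = 1197.2 MPa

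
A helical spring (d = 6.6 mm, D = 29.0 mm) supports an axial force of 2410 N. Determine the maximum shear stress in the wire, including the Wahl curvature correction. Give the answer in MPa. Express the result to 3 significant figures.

Spring index C = D/d = 29.0/6.6 = 4.3939
K_W = (4C−1)/(4C−4) + 0.615/C = 16.576/13.576 + 0.1400 = 1.3609
τ₀ = 8FD/(πd³) = 8·2410·29.0/(π·6.6³) = 559120/903.2 = 619.05 MPa
τ_max = K·τ₀ = 1.3609 × 619.05 = 842.49 MPa

842 MPa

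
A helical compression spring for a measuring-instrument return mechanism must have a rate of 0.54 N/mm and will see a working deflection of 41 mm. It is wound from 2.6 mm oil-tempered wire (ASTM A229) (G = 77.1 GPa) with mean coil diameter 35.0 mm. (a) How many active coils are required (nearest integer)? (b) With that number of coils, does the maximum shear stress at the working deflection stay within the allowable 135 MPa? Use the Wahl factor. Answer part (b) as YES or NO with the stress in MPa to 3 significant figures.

N_a = Gd⁴/(8D³k) = (77.1×10³)(2.6⁴)/(8·35.0³·0.54) = 19.02 → N_a = 19
Actual rate k = Gd⁴/(8D³·19) = 0.54063 N/mm
Working load F = kδ = 0.54063·41 = 22.166 N
C = 35.0/2.6 = 13.4615; K_W = (4C−1)/(4C−4)+0.615/C = 1.1059
τ_max = K_W·8FD/(πd³) = 1.1059·112.4 = 124.3 MPa
τ_max ≤ 135 MPa → acceptable

(a) 19 coils; (b) YES, τ_max = 124 MPa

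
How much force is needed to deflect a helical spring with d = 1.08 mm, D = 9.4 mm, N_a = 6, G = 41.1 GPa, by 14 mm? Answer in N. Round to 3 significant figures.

19.6 N

k = Gd⁴/(8D³N_a) = (41.1×10³)(1.08⁴)/(8·9.4³·6) = 1.4025 N/mm
F = k·δ = 1.4025 × 14 = 19.635 N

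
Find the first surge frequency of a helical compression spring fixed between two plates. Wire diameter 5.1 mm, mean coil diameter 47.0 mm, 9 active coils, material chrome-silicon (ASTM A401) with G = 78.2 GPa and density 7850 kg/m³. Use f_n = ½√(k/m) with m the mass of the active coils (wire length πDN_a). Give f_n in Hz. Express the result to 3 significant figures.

91.1 Hz

k = Gd⁴/(8D³N_a) = (78.2×10³)(5.1⁴)/(8·47.0³·9) = 7.0772 N/mm = 7077.2 N/m
Wire length L = πDN_a = π·47.0·9 = 1328.9 mm
m = ρ·(πd²/4)·L = 7850 × 20.428×10⁻⁶ m² × 1.3289 m = 0.2131 kg
f_n = ½√(k/m) = 0.5·√(7077.2/0.2131) = 0.5·√(33210) = 91.118 Hz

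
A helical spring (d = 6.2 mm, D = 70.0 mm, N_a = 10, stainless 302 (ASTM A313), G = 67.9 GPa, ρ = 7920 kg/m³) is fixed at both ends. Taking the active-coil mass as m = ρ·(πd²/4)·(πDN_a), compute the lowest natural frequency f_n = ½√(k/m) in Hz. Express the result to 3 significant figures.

k = Gd⁴/(8D³N_a) = (67.9×10³)(6.2⁴)/(8·70.0³·10) = 3.6564 N/mm = 3656.4 N/m
Wire length L = πDN_a = π·70.0·10 = 2199.1 mm
m = ρ·(πd²/4)·L = 7920 × 30.191×10⁻⁶ m² × 2.1991 m = 0.52583 kg
f_n = ½√(k/m) = 0.5·√(3656.4/0.52583) = 0.5·√(6953.5) = 41.694 Hz

41.7 Hz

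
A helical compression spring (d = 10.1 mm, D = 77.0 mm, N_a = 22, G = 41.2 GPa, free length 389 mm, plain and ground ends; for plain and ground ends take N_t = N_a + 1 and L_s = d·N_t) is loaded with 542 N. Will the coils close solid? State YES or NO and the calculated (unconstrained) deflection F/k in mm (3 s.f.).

NO, δ = 102 mm

k = Gd⁴/(8D³N_a) = (41.2×10³)(10.1⁴)/(8·77.0³·22) = 5.3358 N/mm
N_t = 23; L_s = 10.1·23 = 232.3 mm; δ_solid = L₀ − L_s = 389 − 232.3 = 156.7 mm
δ = F/k = 542/5.3358 = 101.58 mm
δ < δ_solid → spring does not go solid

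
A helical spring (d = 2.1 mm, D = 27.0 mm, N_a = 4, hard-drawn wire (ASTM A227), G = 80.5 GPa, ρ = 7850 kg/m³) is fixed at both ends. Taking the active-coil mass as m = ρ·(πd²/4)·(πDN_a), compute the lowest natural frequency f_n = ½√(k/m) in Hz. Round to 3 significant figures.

260 Hz

k = Gd⁴/(8D³N_a) = (80.5×10³)(2.1⁴)/(8·27.0³·4) = 2.4856 N/mm = 2485.6 N/m
Wire length L = πDN_a = π·27.0·4 = 339.29 mm
m = ρ·(πd²/4)·L = 7850 × 3.4636×10⁻⁶ m² × 0.33929 m = 0.0092251 kg
f_n = ½√(k/m) = 0.5·√(2485.6/0.0092251) = 0.5·√(2.6944e+05) = 259.54 Hz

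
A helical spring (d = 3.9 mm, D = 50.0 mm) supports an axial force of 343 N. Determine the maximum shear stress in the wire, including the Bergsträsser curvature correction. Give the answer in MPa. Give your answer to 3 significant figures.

812 MPa

Spring index C = D/d = 50.0/3.9 = 12.8205
K_B = (4C+2)/(4C−3) = 53.282/48.282 = 1.1036
τ₀ = 8FD/(πd³) = 8·343·50.0/(π·3.9³) = 137200/186.36 = 736.22 MPa
τ_max = K·τ₀ = 1.1036 × 736.22 = 812.47 MPa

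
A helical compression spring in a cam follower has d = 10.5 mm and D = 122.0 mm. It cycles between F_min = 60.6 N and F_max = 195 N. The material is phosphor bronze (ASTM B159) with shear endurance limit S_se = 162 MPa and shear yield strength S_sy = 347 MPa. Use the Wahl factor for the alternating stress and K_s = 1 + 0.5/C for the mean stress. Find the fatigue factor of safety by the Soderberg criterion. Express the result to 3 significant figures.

C = D/d = 122.0/10.5 = 11.6190; K_W = (4C−1)/(4C−4)+0.615/C = 1.1236; K_s = 1+0.5/C = 1.0430
F_a = (F_max−F_min)/2 = 67.2 N; F_m = (F_max+F_min)/2 = 127.8 N
τ_a = K_W·8F_aD/(πd³) = 1.1236 × 18.034 = 20.263 MPa
τ_m = K_s·8F_mD/(πd³) = 1.0430 × 34.298 = 35.773 MPa
Soderberg: 1/n_f = τ_a/S_se + τ_m/S_sy = 20.263/162 + 35.773/347 = 0.12508 + 0.10309 = 0.22817
n_f = 1/0.22817 = 4.383

4.38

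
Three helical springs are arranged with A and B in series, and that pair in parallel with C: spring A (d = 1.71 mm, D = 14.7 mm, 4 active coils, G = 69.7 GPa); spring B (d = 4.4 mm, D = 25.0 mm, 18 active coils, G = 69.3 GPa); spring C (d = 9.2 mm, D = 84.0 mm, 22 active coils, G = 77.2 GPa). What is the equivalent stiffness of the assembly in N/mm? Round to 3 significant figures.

k_A = Gd⁴/(8D³N_a) = (69.7×10³)(1.71⁴)/(8·14.7³·4) = 5.8629 N/mm
k_B = Gd⁴/(8D³N_a) = (69.3×10³)(4.4⁴)/(8·25.0³·18) = 11.544 N/mm
k_C = Gd⁴/(8D³N_a) = (77.2×10³)(9.2⁴)/(8·84.0³·22) = 5.3017 N/mm
Springs A,B series: k_AB = 1/(1/5.8629+1/11.544) = 3.8882 N/mm; parallel with C: k_eq = 3.8882+5.3017 = 9.19 N/mm

9.19 N/mm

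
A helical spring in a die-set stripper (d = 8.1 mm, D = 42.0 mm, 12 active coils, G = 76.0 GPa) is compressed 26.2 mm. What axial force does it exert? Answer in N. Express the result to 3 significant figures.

k = Gd⁴/(8D³N_a) = (76.0×10³)(8.1⁴)/(8·42.0³·12) = 45.998 N/mm
F = k·δ = 45.998 × 26.2 = 1205.1 N

1210 N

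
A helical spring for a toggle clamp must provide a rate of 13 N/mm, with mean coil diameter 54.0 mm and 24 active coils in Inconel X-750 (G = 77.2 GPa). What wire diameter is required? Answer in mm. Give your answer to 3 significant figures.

d = (8D³N_a·k / G)^(1/4) = (8·54.0³·24·13 / (77.2×10³))^0.25
  = (5091.1)^0.25 = 8.4470 mm

8.45 mm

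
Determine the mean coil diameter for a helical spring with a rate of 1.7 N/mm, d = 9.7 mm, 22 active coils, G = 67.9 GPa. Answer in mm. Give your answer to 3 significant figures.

126 mm

D = (Gd⁴/(8N_a·k))^(1/3) = (67.9×10³·9.7⁴/(8·22·1.7))^(1/3)
  = (2.00907e+06)^(1/3) = 126.1823 mm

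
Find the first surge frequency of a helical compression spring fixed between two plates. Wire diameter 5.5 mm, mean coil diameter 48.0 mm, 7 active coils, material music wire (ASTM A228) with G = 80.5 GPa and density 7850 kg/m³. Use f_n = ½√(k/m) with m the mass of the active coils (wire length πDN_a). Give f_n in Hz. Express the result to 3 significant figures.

k = Gd⁴/(8D³N_a) = (80.5×10³)(5.5⁴)/(8·48.0³·7) = 11.894 N/mm = 11894 N/m
Wire length L = πDN_a = π·48.0·7 = 1055.6 mm
m = ρ·(πd²/4)·L = 7850 × 23.758×10⁻⁶ m² × 1.0556 m = 0.19687 kg
f_n = ½√(k/m) = 0.5·√(11894/0.19687) = 0.5·√(60417) = 122.9 Hz

123 Hz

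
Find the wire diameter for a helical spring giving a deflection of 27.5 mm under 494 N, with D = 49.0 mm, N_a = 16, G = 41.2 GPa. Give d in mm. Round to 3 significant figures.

Required rate k = F/δ = 494/27.5 = 17.964 N/mm
d = (8D³N_a·k / G)^(1/4) = (8·49.0³·16·17.964 / (41.2×10³))^0.25
  = (6565.9)^0.25 = 9.0017 mm

9.00 mm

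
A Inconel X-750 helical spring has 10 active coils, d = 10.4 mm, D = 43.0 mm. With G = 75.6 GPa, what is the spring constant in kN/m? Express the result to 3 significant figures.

k = Gd⁴/(8D³N_a) = (75.6×10³ × 10.4⁴) / (8 × 43.0³ × 10)
  = 8.84413e+08 / 6.36056e+06 = 139.05 N/mm

139 kN/m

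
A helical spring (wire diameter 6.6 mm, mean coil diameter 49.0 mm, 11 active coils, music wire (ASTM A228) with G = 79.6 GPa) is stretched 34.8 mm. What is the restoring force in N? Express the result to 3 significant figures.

508 N

k = Gd⁴/(8D³N_a) = (79.6×10³)(6.6⁴)/(8·49.0³·11) = 14.589 N/mm
F = k·δ = 14.589 × 34.8 = 507.69 N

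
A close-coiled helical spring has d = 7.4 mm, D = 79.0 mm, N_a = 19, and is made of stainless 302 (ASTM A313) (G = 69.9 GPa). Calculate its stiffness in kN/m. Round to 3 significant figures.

2.80 kN/m

k = Gd⁴/(8D³N_a) = (69.9×10³ × 7.4⁴) / (8 × 79.0³ × 19)
  = 2.09606e+08 / 7.49419e+07 = 2.7969 N/mm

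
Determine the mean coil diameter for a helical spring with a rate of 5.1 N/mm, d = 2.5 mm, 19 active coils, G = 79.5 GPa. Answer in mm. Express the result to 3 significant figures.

15.9 mm

D = (Gd⁴/(8N_a·k))^(1/3) = (79.5×10³·2.5⁴/(8·19·5.1))^(1/3)
  = (4006.02)^(1/3) = 15.8820 mm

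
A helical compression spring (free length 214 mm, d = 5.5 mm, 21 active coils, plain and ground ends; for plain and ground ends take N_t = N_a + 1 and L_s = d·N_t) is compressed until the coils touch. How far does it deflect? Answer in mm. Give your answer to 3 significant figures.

93.0 mm

N_t = 22; L_s = 5.5·22 = 121 mm
δ_solid = L₀ − L_s = 214 − 121 = 93 mm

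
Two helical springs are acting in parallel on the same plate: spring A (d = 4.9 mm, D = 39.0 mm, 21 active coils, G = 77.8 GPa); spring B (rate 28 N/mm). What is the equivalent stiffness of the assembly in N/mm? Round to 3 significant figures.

32.5 N/mm

k_A = Gd⁴/(8D³N_a) = (77.8×10³)(4.9⁴)/(8·39.0³·21) = 4.5005 N/mm
Parallel: k_eq = 4.5005 + 28 = 32.501 N/mm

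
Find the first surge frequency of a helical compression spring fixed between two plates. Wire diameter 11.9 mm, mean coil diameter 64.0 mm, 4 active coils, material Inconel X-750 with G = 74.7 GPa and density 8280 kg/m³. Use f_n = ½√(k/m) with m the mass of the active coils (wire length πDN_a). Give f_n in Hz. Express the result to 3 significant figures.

246 Hz

k = Gd⁴/(8D³N_a) = (74.7×10³)(11.9⁴)/(8·64.0³·4) = 178.57 N/mm = 1.7857e+05 N/m
Wire length L = πDN_a = π·64.0·4 = 804.25 mm
m = ρ·(πd²/4)·L = 8280 × 111.22×10⁻⁶ m² × 0.80425 m = 0.74063 kg
f_n = ½√(k/m) = 0.5·√(1.7857e+05/0.74063) = 0.5·√(2.4111e+05) = 245.51 Hz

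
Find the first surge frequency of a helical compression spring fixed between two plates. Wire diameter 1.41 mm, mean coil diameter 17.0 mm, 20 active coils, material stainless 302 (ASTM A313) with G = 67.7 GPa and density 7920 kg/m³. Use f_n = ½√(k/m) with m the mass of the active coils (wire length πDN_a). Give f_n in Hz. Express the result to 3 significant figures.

k = Gd⁴/(8D³N_a) = (67.7×10³)(1.41⁴)/(8·17.0³·20) = 0.34041 N/mm = 340.41 N/m
Wire length L = πDN_a = π·17.0·20 = 1068.1 mm
m = ρ·(πd²/4)·L = 7920 × 1.5615×10⁻⁶ m² × 1.0681 m = 0.013209 kg
f_n = ½√(k/m) = 0.5·√(340.41/0.013209) = 0.5·√(25770) = 80.265 Hz

80.3 Hz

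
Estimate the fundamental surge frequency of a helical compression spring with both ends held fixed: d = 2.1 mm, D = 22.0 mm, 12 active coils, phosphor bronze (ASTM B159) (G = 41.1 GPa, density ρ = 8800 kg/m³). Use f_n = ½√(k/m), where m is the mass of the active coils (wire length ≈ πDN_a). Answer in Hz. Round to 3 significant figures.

k = Gd⁴/(8D³N_a) = (41.1×10³)(2.1⁴)/(8·22.0³·12) = 0.78195 N/mm = 781.95 N/m
Wire length L = πDN_a = π·22.0·12 = 829.38 mm
m = ρ·(πd²/4)·L = 8800 × 3.4636×10⁻⁶ m² × 0.82938 m = 0.025279 kg
f_n = ½√(k/m) = 0.5·√(781.95/0.025279) = 0.5·√(30932) = 87.938 Hz

87.9 Hz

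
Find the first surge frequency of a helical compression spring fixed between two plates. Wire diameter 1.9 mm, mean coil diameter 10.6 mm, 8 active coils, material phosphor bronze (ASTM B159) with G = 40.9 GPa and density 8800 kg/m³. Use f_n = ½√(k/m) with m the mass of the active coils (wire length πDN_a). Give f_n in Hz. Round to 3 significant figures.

513 Hz

k = Gd⁴/(8D³N_a) = (40.9×10³)(1.9⁴)/(8·10.6³·8) = 6.9926 N/mm = 6992.6 N/m
Wire length L = πDN_a = π·10.6·8 = 266.41 mm
m = ρ·(πd²/4)·L = 8800 × 2.8353×10⁻⁶ m² × 0.26641 m = 0.006647 kg
f_n = ½√(k/m) = 0.5·√(6992.6/0.006647) = 0.5·√(1.052e+06) = 512.83 Hz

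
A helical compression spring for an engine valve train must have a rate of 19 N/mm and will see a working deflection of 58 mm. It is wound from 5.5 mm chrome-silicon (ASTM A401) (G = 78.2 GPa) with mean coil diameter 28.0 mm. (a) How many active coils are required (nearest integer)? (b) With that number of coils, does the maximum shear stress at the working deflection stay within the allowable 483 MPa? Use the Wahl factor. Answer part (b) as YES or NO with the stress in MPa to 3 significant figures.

N_a = Gd⁴/(8D³k) = (78.2×10³)(5.5⁴)/(8·28.0³·19) = 21.45 → N_a = 21
Actual rate k = Gd⁴/(8D³·21) = 19.403 N/mm
Working load F = kδ = 19.403·58 = 1125.4 N
C = 28.0/5.5 = 5.0909; K_W = (4C−1)/(4C−4)+0.615/C = 1.3041
τ_max = K_W·8FD/(πd³) = 1.3041·482.29 = 628.98 MPa
τ_max > 483 MPa → exceeds allowable

(a) 21 coils; (b) NO, τ_max = 629 MPa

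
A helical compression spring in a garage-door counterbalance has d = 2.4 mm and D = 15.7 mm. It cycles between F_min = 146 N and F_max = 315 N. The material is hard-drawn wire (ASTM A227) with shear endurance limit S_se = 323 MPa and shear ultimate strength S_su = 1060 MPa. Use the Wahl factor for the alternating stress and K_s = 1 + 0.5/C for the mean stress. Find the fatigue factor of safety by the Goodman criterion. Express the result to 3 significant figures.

C = D/d = 15.7/2.4 = 6.5417; K_W = (4C−1)/(4C−4)+0.615/C = 1.2294; K_s = 1+0.5/C = 1.0764
F_a = (F_max−F_min)/2 = 84.5 N; F_m = (F_max+F_min)/2 = 230.5 N
τ_a = K_W·8F_aD/(πd³) = 1.2294 × 244.38 = 300.43 MPa
τ_m = K_s·8F_mD/(πd³) = 1.0764 × 666.62 = 717.57 MPa
Goodman: 1/n_f = τ_a/S_se + τ_m/S_su = 300.43/323 + 717.57/1060 = 0.93011 + 0.67695 = 1.6071
n_f = 1/1.6071 = 0.6223

0.622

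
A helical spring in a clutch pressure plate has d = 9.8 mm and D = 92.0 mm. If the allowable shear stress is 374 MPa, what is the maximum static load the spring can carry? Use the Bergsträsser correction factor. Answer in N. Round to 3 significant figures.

1310 N

C = D/d = 92.0/9.8 = 9.3878
K_B = (4C+2)/(4C−3) = 39.551/34.551 = 1.1447
τ_max = K·8FD/(πd³) → F_max = τ_allow·πd³/(8DK)
F_max = 374·π·9.8³/(8·92.0·1.1447) = 1.1059e+06/842.51 = 1312.6 N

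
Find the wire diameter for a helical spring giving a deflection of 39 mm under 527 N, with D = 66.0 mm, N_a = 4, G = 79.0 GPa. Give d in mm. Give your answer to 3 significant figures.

Required rate k = F/δ = 527/39 = 13.513 N/mm
d = (8D³N_a·k / G)^(1/4) = (8·66.0³·4·13.513 / (79.0×10³))^0.25
  = (1573.6)^0.25 = 6.2983 mm

6.30 mm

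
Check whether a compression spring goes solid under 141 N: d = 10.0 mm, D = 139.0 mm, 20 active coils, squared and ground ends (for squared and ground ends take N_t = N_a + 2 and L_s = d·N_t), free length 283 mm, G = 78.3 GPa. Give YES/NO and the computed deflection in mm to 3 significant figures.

YES, δ = 77.4 mm

k = Gd⁴/(8D³N_a) = (78.3×10³)(10.0⁴)/(8·139.0³·20) = 1.8222 N/mm
N_t = 22; L_s = 10.0·22 = 220 mm; δ_solid = L₀ − L_s = 283 − 220 = 63 mm
δ = F/k = 141/1.8222 = 77.379 mm
δ ≥ δ_solid → spring goes solid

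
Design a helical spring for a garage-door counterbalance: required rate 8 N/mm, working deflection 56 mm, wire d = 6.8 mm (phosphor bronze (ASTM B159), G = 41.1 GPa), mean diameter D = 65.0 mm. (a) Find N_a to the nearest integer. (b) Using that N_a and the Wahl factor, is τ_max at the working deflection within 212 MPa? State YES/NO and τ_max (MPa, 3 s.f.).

N_a = Gd⁴/(8D³k) = (41.1×10³)(6.8⁴)/(8·65.0³·8) = 5 → N_a = 5
Actual rate k = Gd⁴/(8D³·5) = 7.9998 N/mm
Working load F = kδ = 7.9998·56 = 447.99 N
C = 65.0/6.8 = 9.5588; K_W = (4C−1)/(4C−4)+0.615/C = 1.1520
τ_max = K_W·8FD/(πd³) = 1.1520·235.83 = 271.66 MPa
τ_max > 212 MPa → exceeds allowable

(a) 5 coils; (b) NO, τ_max = 272 MPa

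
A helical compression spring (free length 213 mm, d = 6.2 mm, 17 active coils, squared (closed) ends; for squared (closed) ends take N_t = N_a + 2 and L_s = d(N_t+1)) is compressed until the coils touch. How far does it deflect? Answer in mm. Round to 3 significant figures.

89.0 mm

N_t = 19; L_s = 6.2·20 = 124 mm
δ_solid = L₀ − L_s = 213 − 124 = 89 mm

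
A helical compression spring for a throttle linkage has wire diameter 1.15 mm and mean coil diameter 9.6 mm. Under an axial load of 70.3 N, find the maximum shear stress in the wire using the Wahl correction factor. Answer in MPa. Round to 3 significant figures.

1330 MPa

Spring index C = D/d = 9.6/1.15 = 8.3478
K_W = (4C−1)/(4C−4) + 0.615/C = 32.391/29.391 + 0.0737 = 1.1757
τ₀ = 8FD/(πd³) = 8·70.3·9.6/(π·1.15³) = 5399.04/4.778 = 1130 MPa
τ_max = K·τ₀ = 1.1757 × 1130 = 1328.6 MPa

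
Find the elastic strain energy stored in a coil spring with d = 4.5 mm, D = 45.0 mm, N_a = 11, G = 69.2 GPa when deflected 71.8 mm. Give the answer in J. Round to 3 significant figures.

k = Gd⁴/(8D³N_a) = (69.2×10³)(4.5⁴)/(8·45.0³·11) = 3.5386 N/mm
U = ½kδ² = 0.5 × 3.5386 × 71.8² = 9121.3 N·mm = 9.1213 J

9.12 J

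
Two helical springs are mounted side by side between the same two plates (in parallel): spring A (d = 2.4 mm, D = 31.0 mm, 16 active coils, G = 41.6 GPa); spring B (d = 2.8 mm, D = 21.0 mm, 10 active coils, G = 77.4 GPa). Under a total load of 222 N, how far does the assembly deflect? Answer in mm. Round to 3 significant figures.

k_A = Gd⁴/(8D³N_a) = (41.6×10³)(2.4⁴)/(8·31.0³·16) = 0.36195 N/mm
k_B = Gd⁴/(8D³N_a) = (77.4×10³)(2.8⁴)/(8·21.0³·10) = 6.4213 N/mm
Parallel: k_eq = 0.36195 + 6.4213 = 6.7833 N/mm
δ = F/k_eq = 222/6.7833 = 32.728 mm

32.7 mm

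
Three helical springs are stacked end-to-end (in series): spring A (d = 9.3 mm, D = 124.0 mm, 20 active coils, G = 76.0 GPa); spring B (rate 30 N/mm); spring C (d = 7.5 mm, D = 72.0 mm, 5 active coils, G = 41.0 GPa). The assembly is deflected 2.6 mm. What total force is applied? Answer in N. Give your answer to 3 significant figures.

3.80 N

k_A = Gd⁴/(8D³N_a) = (76.0×10³)(9.3⁴)/(8·124.0³·20) = 1.8636 N/mm
k_C = Gd⁴/(8D³N_a) = (41.0×10³)(7.5⁴)/(8·72.0³·5) = 8.689 N/mm
Series: 1/k_eq = 1/1.8636 + 1/30 + 1/8.689 = 0.68501; k_eq = 1.4598 N/mm
F = k_eq·δ = 1.4598·2.6 = 3.7956 N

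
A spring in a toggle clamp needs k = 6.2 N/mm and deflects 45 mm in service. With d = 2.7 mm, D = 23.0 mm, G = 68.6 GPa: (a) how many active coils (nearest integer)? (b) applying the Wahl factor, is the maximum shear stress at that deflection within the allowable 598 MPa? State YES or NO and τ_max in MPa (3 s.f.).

(a) 6 coils; (b) NO, τ_max = 980 MPa

N_a = Gd⁴/(8D³k) = (68.6×10³)(2.7⁴)/(8·23.0³·6.2) = 6.041 → N_a = 6
Actual rate k = Gd⁴/(8D³·6) = 6.2424 N/mm
Working load F = kδ = 6.2424·45 = 280.91 N
C = 23.0/2.7 = 8.5185; K_W = (4C−1)/(4C−4)+0.615/C = 1.1719
τ_max = K_W·8FD/(πd³) = 1.1719·835.88 = 979.61 MPa
τ_max > 598 MPa → exceeds allowable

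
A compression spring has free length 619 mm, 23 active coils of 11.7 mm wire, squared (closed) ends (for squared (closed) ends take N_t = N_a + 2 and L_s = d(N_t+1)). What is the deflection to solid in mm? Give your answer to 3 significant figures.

315 mm

N_t = 25; L_s = 11.7·26 = 304.2 mm
δ_solid = L₀ − L_s = 619 − 304.2 = 314.8 mm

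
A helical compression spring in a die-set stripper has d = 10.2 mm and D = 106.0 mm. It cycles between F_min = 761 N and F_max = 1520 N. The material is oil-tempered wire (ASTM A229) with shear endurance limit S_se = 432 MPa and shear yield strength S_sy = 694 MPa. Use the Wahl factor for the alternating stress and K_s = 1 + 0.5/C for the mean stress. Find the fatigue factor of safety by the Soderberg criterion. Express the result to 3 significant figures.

C = D/d = 106.0/10.2 = 10.3922; K_W = (4C−1)/(4C−4)+0.615/C = 1.1390; K_s = 1+0.5/C = 1.0481
F_a = (F_max−F_min)/2 = 379.5 N; F_m = (F_max+F_min)/2 = 1140.5 N
τ_a = K_W·8F_aD/(πd³) = 1.1390 × 96.529 = 109.95 MPa
τ_m = K_s·8F_mD/(πd³) = 1.0481 × 290.1 = 304.05 MPa
Soderberg: 1/n_f = τ_a/S_se + τ_m/S_sy = 109.95/432 + 304.05/694 = 0.25451 + 0.43812 = 0.69263
n_f = 1/0.69263 = 1.444

1.44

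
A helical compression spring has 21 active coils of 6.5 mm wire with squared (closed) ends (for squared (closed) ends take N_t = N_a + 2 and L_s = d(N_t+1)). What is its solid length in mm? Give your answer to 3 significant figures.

squared (closed) ends: N_t = N_a + 2 = 21 + 2 = 23
L_s = d·(N_t+1) = 6.5 × 24 = 156 mm

156 mm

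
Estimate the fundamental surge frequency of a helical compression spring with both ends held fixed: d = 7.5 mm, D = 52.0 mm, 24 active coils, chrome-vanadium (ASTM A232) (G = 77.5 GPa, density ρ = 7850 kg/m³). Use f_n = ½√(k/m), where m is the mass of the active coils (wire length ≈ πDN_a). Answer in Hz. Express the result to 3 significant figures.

40.9 Hz

k = Gd⁴/(8D³N_a) = (77.5×10³)(7.5⁴)/(8·52.0³·24) = 9.0831 N/mm = 9083.1 N/m
Wire length L = πDN_a = π·52.0·24 = 3920.7 mm
m = ρ·(πd²/4)·L = 7850 × 44.179×10⁻⁶ m² × 3.9207 m = 1.3597 kg
f_n = ½√(k/m) = 0.5·√(9083.1/1.3597) = 0.5·√(6680.2) = 40.866 Hz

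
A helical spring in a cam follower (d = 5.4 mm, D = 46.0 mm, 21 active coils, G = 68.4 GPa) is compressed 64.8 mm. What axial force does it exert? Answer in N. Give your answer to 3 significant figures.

230 N

k = Gd⁴/(8D³N_a) = (68.4×10³)(5.4⁴)/(8·46.0³·21) = 3.5567 N/mm
F = k·δ = 3.5567 × 64.8 = 230.47 N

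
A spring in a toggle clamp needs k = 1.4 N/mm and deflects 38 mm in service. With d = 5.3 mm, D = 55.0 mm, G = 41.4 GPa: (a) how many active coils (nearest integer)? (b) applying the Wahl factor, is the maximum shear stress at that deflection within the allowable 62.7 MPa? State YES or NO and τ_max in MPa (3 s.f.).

N_a = Gd⁴/(8D³k) = (41.4×10³)(5.3⁴)/(8·55.0³·1.4) = 17.53 → N_a = 18
Actual rate k = Gd⁴/(8D³·18) = 1.3635 N/mm
Working load F = kδ = 1.3635·38 = 51.813 N
C = 55.0/5.3 = 10.3774; K_W = (4C−1)/(4C−4)+0.615/C = 1.1392
τ_max = K_W·8FD/(πd³) = 1.1392·48.743 = 55.53 MPa
τ_max ≤ 62.7 MPa → acceptable

(a) 18 coils; (b) YES, τ_max = 55.5 MPa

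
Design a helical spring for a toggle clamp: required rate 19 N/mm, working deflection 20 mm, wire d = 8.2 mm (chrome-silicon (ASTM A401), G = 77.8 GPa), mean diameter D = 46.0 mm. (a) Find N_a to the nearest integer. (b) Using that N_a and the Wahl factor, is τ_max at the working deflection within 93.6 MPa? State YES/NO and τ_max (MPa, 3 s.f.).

N_a = Gd⁴/(8D³k) = (77.8×10³)(8.2⁴)/(8·46.0³·19) = 23.77 → N_a = 24
Actual rate k = Gd⁴/(8D³·24) = 18.822 N/mm
Working load F = kδ = 18.822·20 = 376.44 N
C = 46.0/8.2 = 5.6098; K_W = (4C−1)/(4C−4)+0.615/C = 1.2723
τ_max = K_W·8FD/(πd³) = 1.2723·79.974 = 101.75 MPa
τ_max > 93.6 MPa → exceeds allowable

(a) 24 coils; (b) NO, τ_max = 102 MPa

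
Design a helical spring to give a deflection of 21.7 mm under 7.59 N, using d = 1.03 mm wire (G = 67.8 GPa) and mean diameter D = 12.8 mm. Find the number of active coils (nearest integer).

13

Required rate k = F/δ = 7.59/21.7 = 0.34977 N/mm
N_a = Gd⁴/(8D³k) = (67.8×10³ × 1.03⁴)/(8 × 12.8³ × 0.34977)
    = 76309.5 / 5868.16 = 13 → 13 coils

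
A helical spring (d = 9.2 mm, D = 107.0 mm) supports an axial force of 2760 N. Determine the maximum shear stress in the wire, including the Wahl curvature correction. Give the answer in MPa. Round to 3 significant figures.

Spring index C = D/d = 107.0/9.2 = 11.6304
K_W = (4C−1)/(4C−4) + 0.615/C = 45.522/42.522 + 0.0529 = 1.1234
τ₀ = 8FD/(πd³) = 8·2760·107.0/(π·9.2³) = 2.36256e+06/2446.3 = 965.76 MPa
τ_max = K·τ₀ = 1.1234 × 965.76 = 1085 MPa

1080 MPa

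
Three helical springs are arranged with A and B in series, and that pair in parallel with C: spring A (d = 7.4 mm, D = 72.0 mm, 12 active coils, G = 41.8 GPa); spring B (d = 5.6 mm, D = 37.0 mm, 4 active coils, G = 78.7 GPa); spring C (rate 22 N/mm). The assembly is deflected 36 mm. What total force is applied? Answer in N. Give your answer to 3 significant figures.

909 N

k_A = Gd⁴/(8D³N_a) = (41.8×10³)(7.4⁴)/(8·72.0³·12) = 3.4981 N/mm
k_B = Gd⁴/(8D³N_a) = (78.7×10³)(5.6⁴)/(8·37.0³·4) = 47.75 N/mm
Springs A,B series: k_AB = 1/(1/3.4981+1/47.75) = 3.2593 N/mm; parallel with C: k_eq = 3.2593+22 = 25.259 N/mm
F = k_eq·δ = 25.259·36 = 909.34 N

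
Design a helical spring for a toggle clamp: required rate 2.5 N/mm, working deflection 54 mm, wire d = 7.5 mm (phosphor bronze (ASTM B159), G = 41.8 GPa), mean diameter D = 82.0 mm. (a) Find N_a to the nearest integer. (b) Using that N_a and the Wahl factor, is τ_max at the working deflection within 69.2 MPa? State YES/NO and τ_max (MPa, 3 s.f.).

(a) 12 coils; (b) NO, τ_max = 75.6 MPa

N_a = Gd⁴/(8D³k) = (41.8×10³)(7.5⁴)/(8·82.0³·2.5) = 11.99 → N_a = 12
Actual rate k = Gd⁴/(8D³·12) = 2.4987 N/mm
Working load F = kδ = 2.4987·54 = 134.93 N
C = 82.0/7.5 = 10.9333; K_W = (4C−1)/(4C−4)+0.615/C = 1.1318
τ_max = K_W·8FD/(πd³) = 1.1318·66.784 = 75.583 MPa
τ_max > 69.2 MPa → exceeds allowable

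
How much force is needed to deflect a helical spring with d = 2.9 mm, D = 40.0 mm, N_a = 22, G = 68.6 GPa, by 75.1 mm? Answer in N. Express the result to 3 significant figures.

32.3 N

k = Gd⁴/(8D³N_a) = (68.6×10³)(2.9⁴)/(8·40.0³·22) = 0.43075 N/mm
F = k·δ = 0.43075 × 75.1 = 32.349 N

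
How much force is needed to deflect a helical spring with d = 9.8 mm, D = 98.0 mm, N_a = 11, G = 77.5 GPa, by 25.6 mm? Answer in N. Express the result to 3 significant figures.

221 N

k = Gd⁴/(8D³N_a) = (77.5×10³)(9.8⁴)/(8·98.0³·11) = 8.6307 N/mm
F = k·δ = 8.6307 × 25.6 = 220.95 N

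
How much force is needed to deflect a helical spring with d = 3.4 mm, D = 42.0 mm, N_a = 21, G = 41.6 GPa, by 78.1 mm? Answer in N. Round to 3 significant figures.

k = Gd⁴/(8D³N_a) = (41.6×10³)(3.4⁴)/(8·42.0³·21) = 0.44663 N/mm
F = k·δ = 0.44663 × 78.1 = 34.882 N

34.9 N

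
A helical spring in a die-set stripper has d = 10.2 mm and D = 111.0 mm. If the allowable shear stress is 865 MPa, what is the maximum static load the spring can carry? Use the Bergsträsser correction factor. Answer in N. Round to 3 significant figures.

C = D/d = 111.0/10.2 = 10.8824
K_B = (4C+2)/(4C−3) = 45.529/40.529 = 1.1234
τ_max = K·8FD/(πd³) → F_max = τ_allow·πd³/(8DK)
F_max = 865·π·10.2³/(8·111.0·1.1234) = 2.8838e+06/997.55 = 2890.9 N

2890 N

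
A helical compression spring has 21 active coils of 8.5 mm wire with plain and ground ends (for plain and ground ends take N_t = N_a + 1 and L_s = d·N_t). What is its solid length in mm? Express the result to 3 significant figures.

187 mm

plain and ground ends: N_t = N_a + 1 = 21 + 1 = 22
L_s = d·N_t = 8.5 × 22 = 187 mm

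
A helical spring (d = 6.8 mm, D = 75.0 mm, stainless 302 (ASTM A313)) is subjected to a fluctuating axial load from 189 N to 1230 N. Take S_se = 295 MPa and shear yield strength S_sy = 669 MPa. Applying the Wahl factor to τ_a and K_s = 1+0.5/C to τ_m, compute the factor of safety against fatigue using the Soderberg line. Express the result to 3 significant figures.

0.531

C = D/d = 75.0/6.8 = 11.0294; K_W = (4C−1)/(4C−4)+0.615/C = 1.1305; K_s = 1+0.5/C = 1.0453
F_a = (F_max−F_min)/2 = 520.5 N; F_m = (F_max+F_min)/2 = 709.5 N
τ_a = K_W·8F_aD/(πd³) = 1.1305 × 316.15 = 357.42 MPa
τ_m = K_s·8F_mD/(πd³) = 1.0453 × 430.95 = 450.49 MPa
Soderberg: 1/n_f = τ_a/S_se + τ_m/S_sy = 357.42/295 + 450.49/669 = 1.21160 + 0.67337 = 1.885
n_f = 1/1.885 = 0.5305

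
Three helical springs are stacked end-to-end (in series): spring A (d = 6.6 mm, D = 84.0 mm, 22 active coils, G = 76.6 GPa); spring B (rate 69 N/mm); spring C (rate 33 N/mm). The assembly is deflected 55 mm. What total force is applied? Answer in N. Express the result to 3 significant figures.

k_A = Gd⁴/(8D³N_a) = (76.6×10³)(6.6⁴)/(8·84.0³·22) = 1.3933 N/mm
Series: 1/k_eq = 1/1.3933 + 1/69 + 1/33 = 0.7625; k_eq = 1.3115 N/mm
F = k_eq·δ = 1.3115·55 = 72.131 N

72.1 N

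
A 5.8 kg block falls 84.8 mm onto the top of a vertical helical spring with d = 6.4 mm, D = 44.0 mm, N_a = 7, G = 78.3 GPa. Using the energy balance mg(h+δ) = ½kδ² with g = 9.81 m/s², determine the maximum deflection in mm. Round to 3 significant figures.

k = Gd⁴/(8D³N_a) = (78.3×10³)(6.4⁴)/(8·44.0³·7) = 27.538 N/mm
W = mg = 5.8 × 9.81 = 56.898 N
½kδ² − Wδ − Wh = 0 → δ = (W + √(W² + 2kWh))/k
δ = (56.898 + √(3237.4 + 265741))/27.538 = (56.898 + 518.63)/27.538 = 20.899 mm

20.9 mm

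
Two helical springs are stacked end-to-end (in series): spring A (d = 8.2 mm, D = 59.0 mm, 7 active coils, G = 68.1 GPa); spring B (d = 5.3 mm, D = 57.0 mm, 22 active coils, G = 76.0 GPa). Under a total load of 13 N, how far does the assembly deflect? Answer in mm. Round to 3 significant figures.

7.55 mm

k_A = Gd⁴/(8D³N_a) = (68.1×10³)(8.2⁴)/(8·59.0³·7) = 26.771 N/mm
k_B = Gd⁴/(8D³N_a) = (76.0×10³)(5.3⁴)/(8·57.0³·22) = 1.8398 N/mm
Series: 1/k_eq = 1/26.771 + 1/1.8398 = 0.58088; k_eq = 1.7215 N/mm
δ = F/k_eq = 13/1.7215 = 7.5514 mm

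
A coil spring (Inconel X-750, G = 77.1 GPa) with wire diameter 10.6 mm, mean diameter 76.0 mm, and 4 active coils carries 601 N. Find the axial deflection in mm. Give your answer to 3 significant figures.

8.67 mm

k = Gd⁴/(8D³N_a) = (77.1×10³)(10.6⁴)/(8·76.0³·4) = 69.293 N/mm
δ = F/k = 601 / 69.293 = 8.6734 mm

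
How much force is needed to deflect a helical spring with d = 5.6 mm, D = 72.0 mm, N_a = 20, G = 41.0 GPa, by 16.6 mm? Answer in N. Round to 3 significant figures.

11.2 N

k = Gd⁴/(8D³N_a) = (41.0×10³)(5.6⁴)/(8·72.0³·20) = 0.67518 N/mm
F = k·δ = 0.67518 × 16.6 = 11.208 N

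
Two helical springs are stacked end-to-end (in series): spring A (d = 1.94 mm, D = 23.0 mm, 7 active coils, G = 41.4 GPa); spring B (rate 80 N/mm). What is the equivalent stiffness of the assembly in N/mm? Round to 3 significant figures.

0.852 N/mm

k_A = Gd⁴/(8D³N_a) = (41.4×10³)(1.94⁴)/(8·23.0³·7) = 0.86067 N/mm
Series: 1/k_eq = 1/0.86067 + 1/80 = 1.1744; k_eq = 0.85151 N/mm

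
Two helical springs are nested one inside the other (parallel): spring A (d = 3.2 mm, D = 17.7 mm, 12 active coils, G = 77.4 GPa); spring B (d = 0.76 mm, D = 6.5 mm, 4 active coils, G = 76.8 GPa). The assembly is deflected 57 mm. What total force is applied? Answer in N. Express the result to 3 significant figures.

1040 N

k_A = Gd⁴/(8D³N_a) = (77.4×10³)(3.2⁴)/(8·17.7³·12) = 15.246 N/mm
k_B = Gd⁴/(8D³N_a) = (76.8×10³)(0.76⁴)/(8·6.5³·4) = 2.9156 N/mm
Parallel: k_eq = 15.246 + 2.9156 = 18.161 N/mm
F = k_eq·δ = 18.161·57 = 1035.2 N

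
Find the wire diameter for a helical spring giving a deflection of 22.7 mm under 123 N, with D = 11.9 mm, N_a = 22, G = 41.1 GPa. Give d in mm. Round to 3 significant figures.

Required rate k = F/δ = 123/22.7 = 5.4185 N/mm
d = (8D³N_a·k / G)^(1/4) = (8·11.9³·22·5.4185 / (41.1×10³))^0.25
  = (39.101)^0.25 = 2.5006 mm

2.50 mm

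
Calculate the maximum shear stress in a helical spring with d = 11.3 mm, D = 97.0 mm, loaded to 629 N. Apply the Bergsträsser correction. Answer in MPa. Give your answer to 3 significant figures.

125 MPa

Spring index C = D/d = 97.0/11.3 = 8.5841
K_B = (4C+2)/(4C−3) = 36.336/31.336 = 1.1596
τ₀ = 8FD/(πd³) = 8·629·97.0/(π·11.3³) = 488104/4533 = 107.68 MPa
τ_max = K·τ₀ = 1.1596 × 107.68 = 124.86 MPa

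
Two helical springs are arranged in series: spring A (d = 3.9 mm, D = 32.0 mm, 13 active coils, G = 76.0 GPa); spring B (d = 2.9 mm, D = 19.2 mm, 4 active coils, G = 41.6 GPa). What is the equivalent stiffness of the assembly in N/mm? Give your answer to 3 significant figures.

3.69 N/mm

k_A = Gd⁴/(8D³N_a) = (76.0×10³)(3.9⁴)/(8·32.0³·13) = 5.1593 N/mm
k_B = Gd⁴/(8D³N_a) = (41.6×10³)(2.9⁴)/(8·19.2³·4) = 12.991 N/mm
Series: 1/k_eq = 1/5.1593 + 1/12.991 = 0.2708; k_eq = 3.6927 N/mm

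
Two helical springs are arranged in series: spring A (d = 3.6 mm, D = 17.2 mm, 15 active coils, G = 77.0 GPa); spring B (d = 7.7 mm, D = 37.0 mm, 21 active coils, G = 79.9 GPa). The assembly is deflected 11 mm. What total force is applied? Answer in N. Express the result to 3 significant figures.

142 N

k_A = Gd⁴/(8D³N_a) = (77.0×10³)(3.6⁴)/(8·17.2³·15) = 21.18 N/mm
k_B = Gd⁴/(8D³N_a) = (79.9×10³)(7.7⁴)/(8·37.0³·21) = 33.006 N/mm
Series: 1/k_eq = 1/21.18 + 1/33.006 = 0.077511; k_eq = 12.901 N/mm
F = k_eq·δ = 12.901·11 = 141.92 N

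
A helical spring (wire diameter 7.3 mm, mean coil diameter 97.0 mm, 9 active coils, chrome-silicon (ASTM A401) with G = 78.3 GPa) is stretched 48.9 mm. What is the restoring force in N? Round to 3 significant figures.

k = Gd⁴/(8D³N_a) = (78.3×10³)(7.3⁴)/(8·97.0³·9) = 3.3838 N/mm
F = k·δ = 3.3838 × 48.9 = 165.47 N

165 N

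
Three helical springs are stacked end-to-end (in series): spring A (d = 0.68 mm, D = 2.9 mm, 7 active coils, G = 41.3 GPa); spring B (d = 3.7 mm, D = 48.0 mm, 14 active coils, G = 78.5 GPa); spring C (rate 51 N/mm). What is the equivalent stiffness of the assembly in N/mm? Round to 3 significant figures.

k_A = Gd⁴/(8D³N_a) = (41.3×10³)(0.68⁴)/(8·2.9³·7) = 6.4655 N/mm
k_B = Gd⁴/(8D³N_a) = (78.5×10³)(3.7⁴)/(8·48.0³·14) = 1.1878 N/mm
Series: 1/k_eq = 1/6.4655 + 1/1.1878 + 1/51 = 1.0162; k_eq = 0.98407 N/mm

0.984 N/mm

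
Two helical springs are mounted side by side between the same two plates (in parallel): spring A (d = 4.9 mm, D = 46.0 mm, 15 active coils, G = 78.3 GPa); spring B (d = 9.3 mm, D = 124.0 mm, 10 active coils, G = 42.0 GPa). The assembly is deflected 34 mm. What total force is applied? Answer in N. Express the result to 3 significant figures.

201 N

k_A = Gd⁴/(8D³N_a) = (78.3×10³)(4.9⁴)/(8·46.0³·15) = 3.8645 N/mm
k_B = Gd⁴/(8D³N_a) = (42.0×10³)(9.3⁴)/(8·124.0³·10) = 2.0598 N/mm
Parallel: k_eq = 3.8645 + 2.0598 = 5.9243 N/mm
F = k_eq·δ = 5.9243·34 = 201.43 N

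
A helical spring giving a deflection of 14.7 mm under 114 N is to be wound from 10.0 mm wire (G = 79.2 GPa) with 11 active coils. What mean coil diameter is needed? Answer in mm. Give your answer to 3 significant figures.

105 mm

Required rate k = F/δ = 114/14.7 = 7.7551 N/mm
D = (Gd⁴/(8N_a·k))^(1/3) = (79.2×10³·10.0⁴/(8·11·7.7551))^(1/3)
  = (1.16053e+06)^(1/3) = 105.0876 mm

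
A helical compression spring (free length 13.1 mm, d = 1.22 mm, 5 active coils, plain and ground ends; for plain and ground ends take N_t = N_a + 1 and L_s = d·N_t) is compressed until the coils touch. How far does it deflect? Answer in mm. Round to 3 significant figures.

5.78 mm

N_t = 6; L_s = 1.22·6 = 7.32 mm
δ_solid = L₀ − L_s = 13.1 − 7.32 = 5.78 mm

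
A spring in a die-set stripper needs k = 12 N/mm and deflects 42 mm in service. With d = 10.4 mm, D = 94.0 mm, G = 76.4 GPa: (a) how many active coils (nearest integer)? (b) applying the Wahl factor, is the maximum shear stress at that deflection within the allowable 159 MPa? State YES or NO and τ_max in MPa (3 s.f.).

N_a = Gd⁴/(8D³k) = (76.4×10³)(10.4⁴)/(8·94.0³·12) = 11.21 → N_a = 11
Actual rate k = Gd⁴/(8D³·11) = 12.228 N/mm
Working load F = kδ = 12.228·42 = 513.58 N
C = 94.0/10.4 = 9.0385; K_W = (4C−1)/(4C−4)+0.615/C = 1.1613
τ_max = K_W·8FD/(πd³) = 1.1613·109.29 = 126.92 MPa
τ_max ≤ 159 MPa → acceptable

(a) 11 coils; (b) YES, τ_max = 127 MPa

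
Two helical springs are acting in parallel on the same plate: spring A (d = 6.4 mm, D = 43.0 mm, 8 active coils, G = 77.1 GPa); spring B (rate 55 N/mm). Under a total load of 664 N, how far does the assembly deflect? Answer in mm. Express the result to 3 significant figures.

k_A = Gd⁴/(8D³N_a) = (77.1×10³)(6.4⁴)/(8·43.0³·8) = 25.421 N/mm
Parallel: k_eq = 25.421 + 55 = 80.421 N/mm
δ = F/k_eq = 664/80.421 = 8.2566 mm

8.26 mm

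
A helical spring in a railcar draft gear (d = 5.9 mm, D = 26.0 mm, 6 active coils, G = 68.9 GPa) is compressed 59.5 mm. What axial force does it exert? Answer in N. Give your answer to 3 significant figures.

5890 N

k = Gd⁴/(8D³N_a) = (68.9×10³)(5.9⁴)/(8·26.0³·6) = 98.961 N/mm
F = k·δ = 98.961 × 59.5 = 5888.2 N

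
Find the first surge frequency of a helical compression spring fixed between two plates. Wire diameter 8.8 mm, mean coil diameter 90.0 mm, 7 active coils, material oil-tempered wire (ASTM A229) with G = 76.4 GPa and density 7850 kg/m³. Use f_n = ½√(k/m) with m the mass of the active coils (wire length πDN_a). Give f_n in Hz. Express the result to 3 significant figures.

54.5 Hz

k = Gd⁴/(8D³N_a) = (76.4×10³)(8.8⁴)/(8·90.0³·7) = 11.223 N/mm = 11223 N/m
Wire length L = πDN_a = π·90.0·7 = 1979.2 mm
m = ρ·(πd²/4)·L = 7850 × 60.821×10⁻⁶ m² × 1.9792 m = 0.94496 kg
f_n = ½√(k/m) = 0.5·√(11223/0.94496) = 0.5·√(11877) = 54.49 Hz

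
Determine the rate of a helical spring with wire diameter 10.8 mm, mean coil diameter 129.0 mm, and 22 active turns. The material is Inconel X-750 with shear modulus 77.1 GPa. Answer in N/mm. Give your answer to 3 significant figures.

k = Gd⁴/(8D³N_a) = (77.1×10³ × 10.8⁴) / (8 × 129.0³ × 22)
  = 1.04894e+09 / 3.77817e+08 = 2.7763 N/mm

2.78 N/mm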